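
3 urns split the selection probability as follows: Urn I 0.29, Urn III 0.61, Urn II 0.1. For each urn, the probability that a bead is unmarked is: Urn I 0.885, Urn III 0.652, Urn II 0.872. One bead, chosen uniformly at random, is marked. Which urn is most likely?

Urn III

Taking complements, P(marked | each) = Urn I 0.115, Urn III 0.348, Urn II 0.128.
Unnormalized posteriors (prior × likelihood):
  Urn I: 0.29 × 0.115 = 0.03335
  Urn III: 0.61 × 0.348 = 0.21228
  Urn II: 0.1 × 0.128 = 0.0128
Sum = 0.25843.
Largest term belongs to Urn III, so Urn III is most probable.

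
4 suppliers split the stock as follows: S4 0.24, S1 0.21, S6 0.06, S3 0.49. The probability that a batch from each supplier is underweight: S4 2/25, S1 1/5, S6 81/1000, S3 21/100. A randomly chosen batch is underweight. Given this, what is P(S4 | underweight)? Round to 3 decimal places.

Compute prior × likelihood for every hypothesis:
  S4: 0.24 × 0.08 = 0.0192
  S1: 0.21 × 0.2 = 0.042
  S6: 0.06 × 0.081 = 0.00486
  S3: 0.49 × 0.21 = 0.1029
Total = 0.16896.
P(S4 | evidence) = 0.0192 / 0.16896 ≈ 0.114.

0.114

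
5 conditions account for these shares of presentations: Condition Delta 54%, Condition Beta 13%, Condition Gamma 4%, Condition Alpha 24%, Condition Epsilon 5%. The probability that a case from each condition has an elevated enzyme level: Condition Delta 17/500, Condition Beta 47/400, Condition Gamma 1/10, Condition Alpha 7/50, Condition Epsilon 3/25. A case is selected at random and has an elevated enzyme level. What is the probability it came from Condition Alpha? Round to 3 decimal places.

0.435

By Bayes' rule, posterior ∝ prior × likelihood:
  Condition Delta: 0.54 × 0.034 = 0.01836
  Condition Beta: 0.13 × 0.1175 = 0.015275
  Condition Gamma: 0.04 × 0.1 = 0.004
  Condition Alpha: 0.24 × 0.14 = 0.0336
  Condition Epsilon: 0.05 × 0.12 = 0.006
Sum = 0.077235.
P(Condition Alpha | evidence) = 0.0336 / 0.077235 ≈ 0.435.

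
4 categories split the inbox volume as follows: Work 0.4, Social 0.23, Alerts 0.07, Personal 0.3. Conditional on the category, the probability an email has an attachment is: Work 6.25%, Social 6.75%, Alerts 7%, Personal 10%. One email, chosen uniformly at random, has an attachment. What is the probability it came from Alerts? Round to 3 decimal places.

Compute prior × likelihood for every hypothesis:
  Work: 0.4 × 0.0625 = 0.025
  Social: 0.23 × 0.0675 = 0.015525
  Alerts: 0.07 × 0.07 = 0.0049
  Personal: 0.3 × 0.1 = 0.03
Total = 0.075425.
P(Alerts | evidence) = 0.0049 / 0.075425 ≈ 0.065.

0.065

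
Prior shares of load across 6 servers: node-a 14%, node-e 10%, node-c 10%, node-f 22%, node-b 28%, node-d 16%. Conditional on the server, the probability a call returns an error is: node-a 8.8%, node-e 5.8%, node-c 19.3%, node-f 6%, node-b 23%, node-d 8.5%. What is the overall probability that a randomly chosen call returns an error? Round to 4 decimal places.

0.1286

By Bayes' rule, posterior ∝ prior × likelihood:
  node-a: 0.14 × 0.088 = 0.01232
  node-e: 0.1 × 0.058 = 0.0058
  node-c: 0.1 × 0.193 = 0.0193
  node-f: 0.22 × 0.06 = 0.0132
  node-b: 0.28 × 0.23 = 0.0644
  node-d: 0.16 × 0.085 = 0.0136
P(error) = 0.01232 + 0.0058 + 0.0193 + 0.0132 + 0.0644 + 0.0136 = 0.12862 → 0.1286.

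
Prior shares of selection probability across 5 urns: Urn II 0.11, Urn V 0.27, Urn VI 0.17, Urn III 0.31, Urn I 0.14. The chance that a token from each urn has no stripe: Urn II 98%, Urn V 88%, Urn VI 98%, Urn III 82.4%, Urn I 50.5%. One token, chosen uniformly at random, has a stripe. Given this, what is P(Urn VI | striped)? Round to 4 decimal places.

0.0210

Taking complements, P(striped | each) = Urn II 0.02, Urn V 0.12, Urn VI 0.02, Urn III 0.176, Urn I 0.495.
By Bayes' rule, posterior ∝ prior × likelihood:
  Urn II: 0.11 × 0.02 = 0.0022
  Urn V: 0.27 × 0.12 = 0.0324
  Urn VI: 0.17 × 0.02 = 0.0034
  Urn III: 0.31 × 0.176 = 0.05456
  Urn I: 0.14 × 0.495 = 0.0693
Sum = 0.16186.
P(Urn VI | evidence) = 0.0034 / 0.16186 ≈ 0.0210.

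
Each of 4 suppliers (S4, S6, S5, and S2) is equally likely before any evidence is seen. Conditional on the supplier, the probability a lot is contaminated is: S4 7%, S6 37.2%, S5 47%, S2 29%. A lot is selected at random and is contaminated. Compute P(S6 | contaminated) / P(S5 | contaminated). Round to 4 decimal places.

0.7915

Since the prior is uniform, the posterior is proportional to the likelihood:
  S4: 0.07
  S6: 0.372
  S5: 0.47
  S2: 0.29
Normalizing constant = 1.202.
The ratio is 0.372 / 0.47 (the normalizer cancels) = 0.7915.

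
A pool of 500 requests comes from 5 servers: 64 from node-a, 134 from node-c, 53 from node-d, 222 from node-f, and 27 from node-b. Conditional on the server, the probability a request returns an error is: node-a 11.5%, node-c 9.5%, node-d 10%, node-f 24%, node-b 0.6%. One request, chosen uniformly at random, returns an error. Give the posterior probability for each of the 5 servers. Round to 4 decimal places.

node-a 0.0934, node-c 0.1615, node-d 0.0672, node-f 0.6759, node-b 0.0021

Unnormalized posteriors (prior × likelihood):
  node-a: 0.128 × 0.115 = 0.01472
  node-c: 0.268 × 0.095 = 0.02546
  node-d: 0.106 × 0.1 = 0.0106
  node-f: 0.444 × 0.24 = 0.10656
  node-b: 0.054 × 0.006 = 0.000324
Total = 0.157664.
P(node-a | error) = 0.01472/0.157664 ≈ 0.0934
P(node-c | error) = 0.02546/0.157664 ≈ 0.1615
P(node-d | error) = 0.0106/0.157664 ≈ 0.0672
P(node-f | error) = 0.10656/0.157664 ≈ 0.6759
P(node-b | error) = 0.000324/0.157664 ≈ 0.0021
(Check: 0.0934+0.1615+0.0672+0.6759+0.0021 = 1.0001.)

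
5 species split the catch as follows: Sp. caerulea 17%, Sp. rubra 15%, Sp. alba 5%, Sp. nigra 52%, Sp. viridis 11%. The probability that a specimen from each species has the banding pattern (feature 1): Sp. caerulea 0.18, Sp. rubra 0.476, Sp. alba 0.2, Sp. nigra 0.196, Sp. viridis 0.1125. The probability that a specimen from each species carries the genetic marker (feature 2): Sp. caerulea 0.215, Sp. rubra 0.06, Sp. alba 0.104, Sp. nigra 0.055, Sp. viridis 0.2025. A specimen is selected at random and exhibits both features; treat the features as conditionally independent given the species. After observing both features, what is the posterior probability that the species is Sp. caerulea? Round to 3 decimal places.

By Bayes' rule, posterior ∝ prior × likelihood:
  Sp. caerulea: 0.17 × 0.18 × 0.215 = 0.006579
  Sp. rubra: 0.15 × 0.476 × 0.06 = 0.004284
  Sp. alba: 0.05 × 0.2 × 0.104 = 0.00104
  Sp. nigra: 0.52 × 0.196 × 0.055 = 0.0056056
  Sp. viridis: 0.11 × 0.1125 × 0.2025 = 0.0025059375
Normalizing constant = 0.0200145375.
P(Sp. caerulea | evidence) = 0.006579 / 0.0200145375 ≈ 0.329.

0.329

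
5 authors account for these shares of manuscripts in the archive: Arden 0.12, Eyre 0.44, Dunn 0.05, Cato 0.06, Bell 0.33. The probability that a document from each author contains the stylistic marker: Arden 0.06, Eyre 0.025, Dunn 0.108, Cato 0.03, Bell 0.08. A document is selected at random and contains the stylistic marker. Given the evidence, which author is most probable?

Prior × likelihood for each hypothesis:
  Arden: 0.12 × 0.06 = 0.0072
  Eyre: 0.44 × 0.025 = 0.011
  Dunn: 0.05 × 0.108 = 0.0054
  Cato: 0.06 × 0.03 = 0.0018
  Bell: 0.33 × 0.08 = 0.0264
Sum = 0.0518.
Largest term belongs to Bell, so Bell is most probable.

Bell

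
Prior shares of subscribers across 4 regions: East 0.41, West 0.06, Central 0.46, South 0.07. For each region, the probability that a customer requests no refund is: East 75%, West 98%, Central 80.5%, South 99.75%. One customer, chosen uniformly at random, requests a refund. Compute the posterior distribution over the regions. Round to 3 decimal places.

Taking complements, P(refund | each) = East 0.25, West 0.02, Central 0.195, South 0.0025.
Prior × likelihood for each hypothesis:
  East: 0.41 × 0.25 = 0.1025
  West: 0.06 × 0.02 = 0.0012
  Central: 0.46 × 0.195 = 0.0897
  South: 0.07 × 0.0025 = 0.000175
Normalizing constant = 0.193575.
P(East | refund) = 0.1025/0.193575 ≈ 0.530
P(West | refund) = 0.0012/0.193575 ≈ 0.006
P(Central | refund) = 0.0897/0.193575 ≈ 0.463
P(South | refund) = 0.000175/0.193575 ≈ 0.001

East 0.530, West 0.006, Central 0.463, South 0.001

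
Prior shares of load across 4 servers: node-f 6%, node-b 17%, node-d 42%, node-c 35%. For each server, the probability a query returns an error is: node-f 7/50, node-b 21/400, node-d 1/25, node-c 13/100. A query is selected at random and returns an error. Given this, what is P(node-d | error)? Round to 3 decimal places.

Unnormalized posteriors (prior × likelihood):
  node-f: 0.06 × 0.14 = 0.0084
  node-b: 0.17 × 0.0525 = 0.008925
  node-d: 0.42 × 0.04 = 0.0168
  node-c: 0.35 × 0.13 = 0.0455
Total = 0.079625.
P(node-d | evidence) = 0.0168 / 0.079625 ≈ 0.211.

0.211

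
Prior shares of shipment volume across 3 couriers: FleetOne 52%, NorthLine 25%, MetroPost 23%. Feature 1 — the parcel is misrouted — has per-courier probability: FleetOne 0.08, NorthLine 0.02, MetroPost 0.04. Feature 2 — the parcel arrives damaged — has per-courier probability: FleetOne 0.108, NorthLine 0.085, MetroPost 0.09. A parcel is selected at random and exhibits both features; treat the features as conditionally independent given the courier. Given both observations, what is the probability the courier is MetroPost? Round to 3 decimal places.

0.144

By Bayes' rule, posterior ∝ prior × likelihood:
  FleetOne: 0.52 × 0.08 × 0.108 = 0.0044928
  NorthLine: 0.25 × 0.02 × 0.085 = 0.000425
  MetroPost: 0.23 × 0.04 × 0.09 = 0.000828
Total = 0.0057458.
P(MetroPost | evidence) = 0.000828 / 0.0057458 ≈ 0.144.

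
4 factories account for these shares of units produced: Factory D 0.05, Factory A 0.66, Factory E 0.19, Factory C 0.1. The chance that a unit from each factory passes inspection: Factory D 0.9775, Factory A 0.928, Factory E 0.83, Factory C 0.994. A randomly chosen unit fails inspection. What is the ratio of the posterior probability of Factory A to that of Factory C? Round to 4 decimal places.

Taking complements, P(nonconforming | each) = Factory D 0.0225, Factory A 0.072, Factory E 0.17, Factory C 0.006.
Compute prior × likelihood for every hypothesis:
  Factory D: 0.05 × 0.0225 = 0.001125
  Factory A: 0.66 × 0.072 = 0.04752
  Factory E: 0.19 × 0.17 = 0.0323
  Factory C: 0.1 × 0.006 = 0.0006
Sum = 0.081545.
The ratio is 0.04752 / 0.0006 (the normalizer cancels) = 79.2000.

79.2000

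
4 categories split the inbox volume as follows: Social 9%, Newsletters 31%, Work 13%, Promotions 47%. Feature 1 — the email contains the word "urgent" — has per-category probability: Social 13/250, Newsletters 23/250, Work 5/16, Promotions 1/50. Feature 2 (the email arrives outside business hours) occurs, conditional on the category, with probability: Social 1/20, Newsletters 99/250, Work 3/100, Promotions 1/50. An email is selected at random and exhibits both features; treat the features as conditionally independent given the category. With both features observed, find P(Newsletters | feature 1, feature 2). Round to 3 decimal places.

0.873

By Bayes' rule, posterior ∝ prior × likelihood:
  Social: 0.09 × 0.052 × 0.05 = 0.000234
  Newsletters: 0.31 × 0.092 × 0.396 = 0.01129392
  Work: 0.13 × 0.3125 × 0.03 = 0.00121875
  Promotions: 0.47 × 0.02 × 0.02 = 0.000188
Sum = 0.01293467.
P(Newsletters | evidence) = 0.01129392 / 0.01293467 ≈ 0.873.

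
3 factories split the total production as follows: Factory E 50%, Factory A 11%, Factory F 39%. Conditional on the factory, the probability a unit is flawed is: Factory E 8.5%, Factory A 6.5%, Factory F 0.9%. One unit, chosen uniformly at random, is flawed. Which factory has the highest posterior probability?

Factory E

By Bayes' rule, posterior ∝ prior × likelihood:
  Factory E: 0.5 × 0.085 = 0.0425
  Factory A: 0.11 × 0.065 = 0.00715
  Factory F: 0.39 × 0.009 = 0.00351
Normalizing constant = 0.05316.
Largest term belongs to Factory E, so Factory E is most probable.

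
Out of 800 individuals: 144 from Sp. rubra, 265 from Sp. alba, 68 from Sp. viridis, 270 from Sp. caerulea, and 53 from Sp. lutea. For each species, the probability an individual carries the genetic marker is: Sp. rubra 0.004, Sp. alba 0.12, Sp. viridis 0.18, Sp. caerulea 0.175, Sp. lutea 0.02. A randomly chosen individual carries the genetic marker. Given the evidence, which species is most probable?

Sp. caerulea

By Bayes' rule, posterior ∝ prior × likelihood:
  Sp. rubra: 0.18 × 0.004 = 0.00072
  Sp. alba: 0.33125 × 0.12 = 0.03975
  Sp. viridis: 0.085 × 0.18 = 0.0153
  Sp. caerulea: 0.3375 × 0.175 = 0.0590625
  Sp. lutea: 0.06625 × 0.02 = 0.001325
Sum = 0.1161575.
Largest term belongs to Sp. caerulea, so Sp. caerulea is most probable.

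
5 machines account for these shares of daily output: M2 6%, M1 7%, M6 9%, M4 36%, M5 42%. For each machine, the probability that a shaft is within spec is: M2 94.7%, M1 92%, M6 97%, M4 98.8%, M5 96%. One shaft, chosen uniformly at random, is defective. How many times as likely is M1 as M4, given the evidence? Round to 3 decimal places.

1.296

Taking complements, P(defective | each) = M2 0.053, M1 0.08, M6 0.03, M4 0.012, M5 0.04.
By Bayes' rule, posterior ∝ prior × likelihood:
  M2: 0.06 × 0.053 = 0.00318
  M1: 0.07 × 0.08 = 0.0056
  M6: 0.09 × 0.03 = 0.0027
  M4: 0.36 × 0.012 = 0.00432
  M5: 0.42 × 0.04 = 0.0168
Total = 0.0326.
The ratio is 0.0056 / 0.00432 (the normalizer cancels) = 1.296.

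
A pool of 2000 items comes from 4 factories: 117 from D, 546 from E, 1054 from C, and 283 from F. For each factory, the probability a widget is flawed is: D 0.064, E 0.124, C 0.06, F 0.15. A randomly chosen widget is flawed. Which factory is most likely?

By Bayes' rule, posterior ∝ prior × likelihood:
  D: 0.0585 × 0.064 = 0.003744
  E: 0.273 × 0.124 = 0.033852
  C: 0.527 × 0.06 = 0.03162
  F: 0.1415 × 0.15 = 0.021225
Normalizing constant = 0.090441.
Largest term belongs to E, so E is most probable.

E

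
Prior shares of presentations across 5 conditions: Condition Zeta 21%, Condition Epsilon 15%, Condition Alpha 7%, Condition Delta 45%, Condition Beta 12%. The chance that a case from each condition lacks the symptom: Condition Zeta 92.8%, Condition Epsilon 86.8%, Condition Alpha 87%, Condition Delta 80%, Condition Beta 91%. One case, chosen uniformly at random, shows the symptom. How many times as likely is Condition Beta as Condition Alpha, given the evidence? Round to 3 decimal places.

1.187

Taking complements, P(symptomatic | each) = Condition Zeta 0.072, Condition Epsilon 0.132, Condition Alpha 0.13, Condition Delta 0.2, Condition Beta 0.09.
Prior × likelihood for each hypothesis:
  Condition Zeta: 0.21 × 0.072 = 0.01512
  Condition Epsilon: 0.15 × 0.132 = 0.0198
  Condition Alpha: 0.07 × 0.13 = 0.0091
  Condition Delta: 0.45 × 0.2 = 0.09
  Condition Beta: 0.12 × 0.09 = 0.0108
Total = 0.14482.
The ratio is 0.0108 / 0.0091 (the normalizer cancels) = 1.187.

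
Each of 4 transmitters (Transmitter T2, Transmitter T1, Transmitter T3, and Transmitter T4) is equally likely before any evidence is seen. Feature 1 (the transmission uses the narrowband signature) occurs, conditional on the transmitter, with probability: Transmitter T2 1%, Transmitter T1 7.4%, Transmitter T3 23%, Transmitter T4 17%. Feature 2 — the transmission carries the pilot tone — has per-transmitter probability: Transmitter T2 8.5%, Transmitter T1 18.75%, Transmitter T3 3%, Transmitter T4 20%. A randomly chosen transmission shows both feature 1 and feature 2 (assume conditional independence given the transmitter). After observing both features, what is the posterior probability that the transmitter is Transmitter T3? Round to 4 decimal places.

Since the prior is uniform, the posterior is proportional to the likelihood:
  Transmitter T2: 0.01 × 0.085 = 0.00085
  Transmitter T1: 0.074 × 0.1875 = 0.013875
  Transmitter T3: 0.23 × 0.03 = 0.0069
  Transmitter T4: 0.17 × 0.2 = 0.034
Normalizing constant = 0.055625.
P(Transmitter T3 | evidence) = 0.0069 / 0.055625 ≈ 0.1240.

0.1240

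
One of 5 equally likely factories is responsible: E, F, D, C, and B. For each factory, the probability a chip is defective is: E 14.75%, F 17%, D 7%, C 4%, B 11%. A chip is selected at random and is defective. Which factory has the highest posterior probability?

Since the prior is uniform, the posterior is proportional to the likelihood:
  E: 0.1475
  F: 0.17
  D: 0.07
  C: 0.04
  B: 0.11
Sum = 0.5375.
Largest term belongs to F, so F is most probable.

F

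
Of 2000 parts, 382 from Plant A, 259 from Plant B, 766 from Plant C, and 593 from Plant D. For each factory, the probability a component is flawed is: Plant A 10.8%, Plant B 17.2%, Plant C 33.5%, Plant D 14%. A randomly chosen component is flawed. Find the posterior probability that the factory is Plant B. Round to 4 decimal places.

0.1047

Prior × likelihood for each hypothesis:
  Plant A: 0.191 × 0.108 = 0.020628
  Plant B: 0.1295 × 0.172 = 0.022274
  Plant C: 0.383 × 0.335 = 0.128305
  Plant D: 0.2965 × 0.14 = 0.04151
Normalizing constant = 0.212717.
P(Plant B | evidence) = 0.022274 / 0.212717 ≈ 0.1047.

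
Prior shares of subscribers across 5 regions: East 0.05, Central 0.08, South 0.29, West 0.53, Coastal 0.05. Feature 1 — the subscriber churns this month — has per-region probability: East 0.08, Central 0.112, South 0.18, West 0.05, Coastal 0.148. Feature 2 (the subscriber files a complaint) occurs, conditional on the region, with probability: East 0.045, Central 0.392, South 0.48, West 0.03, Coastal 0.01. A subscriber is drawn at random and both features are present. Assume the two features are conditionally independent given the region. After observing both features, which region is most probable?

South

Prior × likelihood for each hypothesis:
  East: 0.05 × 0.08 × 0.045 = 0.00018
  Central: 0.08 × 0.112 × 0.392 = 0.00351232
  South: 0.29 × 0.18 × 0.48 = 0.025056
  West: 0.53 × 0.05 × 0.03 = 0.000795
  Coastal: 0.05 × 0.148 × 0.01 = 0.000074
Normalizing constant = 0.02961732.
Largest term belongs to South, so South is most probable.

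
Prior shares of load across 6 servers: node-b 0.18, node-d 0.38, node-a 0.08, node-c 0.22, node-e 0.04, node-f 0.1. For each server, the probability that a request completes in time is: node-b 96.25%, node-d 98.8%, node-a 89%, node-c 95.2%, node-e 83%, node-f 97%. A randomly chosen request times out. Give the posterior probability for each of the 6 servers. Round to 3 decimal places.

node-b 0.167, node-d 0.113, node-a 0.217, node-c 0.261, node-e 0.168, node-f 0.074

Taking complements, P(timeout | each) = node-b 0.0375, node-d 0.012, node-a 0.11, node-c 0.048, node-e 0.17, node-f 0.03.
Compute prior × likelihood for every hypothesis:
  node-b: 0.18 × 0.0375 = 0.00675
  node-d: 0.38 × 0.012 = 0.00456
  node-a: 0.08 × 0.11 = 0.0088
  node-c: 0.22 × 0.048 = 0.01056
  node-e: 0.04 × 0.17 = 0.0068
  node-f: 0.1 × 0.03 = 0.003
Total = 0.04047.
P(node-b | timeout) = 0.00675/0.04047 ≈ 0.167
P(node-d | timeout) = 0.00456/0.04047 ≈ 0.113
P(node-a | timeout) = 0.0088/0.04047 ≈ 0.217
P(node-c | timeout) = 0.01056/0.04047 ≈ 0.261
P(node-e | timeout) = 0.0068/0.04047 ≈ 0.168
P(node-f | timeout) = 0.003/0.04047 ≈ 0.074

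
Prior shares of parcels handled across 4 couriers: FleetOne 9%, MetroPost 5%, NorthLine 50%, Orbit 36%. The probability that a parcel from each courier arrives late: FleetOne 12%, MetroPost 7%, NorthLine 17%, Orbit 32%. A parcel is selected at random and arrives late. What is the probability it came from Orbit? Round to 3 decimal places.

By Bayes' rule, posterior ∝ prior × likelihood:
  FleetOne: 0.09 × 0.12 = 0.0108
  MetroPost: 0.05 × 0.07 = 0.0035
  NorthLine: 0.5 × 0.17 = 0.085
  Orbit: 0.36 × 0.32 = 0.1152
Total = 0.2145.
P(Orbit | evidence) = 0.1152 / 0.2145 ≈ 0.537.

0.537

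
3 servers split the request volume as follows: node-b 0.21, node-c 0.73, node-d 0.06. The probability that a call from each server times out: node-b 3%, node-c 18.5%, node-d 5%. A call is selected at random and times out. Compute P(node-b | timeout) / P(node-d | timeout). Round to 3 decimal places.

2.100

Compute prior × likelihood for every hypothesis:
  node-b: 0.21 × 0.03 = 0.0063
  node-c: 0.73 × 0.185 = 0.13505
  node-d: 0.06 × 0.05 = 0.003
Total = 0.14435.
The ratio is 0.0063 / 0.003 (the normalizer cancels) = 2.100.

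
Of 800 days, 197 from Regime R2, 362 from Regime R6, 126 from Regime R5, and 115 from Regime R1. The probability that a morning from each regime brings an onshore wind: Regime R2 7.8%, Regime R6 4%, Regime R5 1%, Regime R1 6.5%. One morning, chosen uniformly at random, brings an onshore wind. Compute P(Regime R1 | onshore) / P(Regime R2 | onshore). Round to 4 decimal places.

Compute prior × likelihood for every hypothesis:
  Regime R2: 0.24625 × 0.078 = 0.0192075
  Regime R6: 0.4525 × 0.04 = 0.0181
  Regime R5: 0.1575 × 0.01 = 0.001575
  Regime R1: 0.14375 × 0.065 = 0.00934375
Normalizing constant = 0.04822625.
The ratio is 0.00934375 / 0.0192075 (the normalizer cancels) = 0.4865.

0.4865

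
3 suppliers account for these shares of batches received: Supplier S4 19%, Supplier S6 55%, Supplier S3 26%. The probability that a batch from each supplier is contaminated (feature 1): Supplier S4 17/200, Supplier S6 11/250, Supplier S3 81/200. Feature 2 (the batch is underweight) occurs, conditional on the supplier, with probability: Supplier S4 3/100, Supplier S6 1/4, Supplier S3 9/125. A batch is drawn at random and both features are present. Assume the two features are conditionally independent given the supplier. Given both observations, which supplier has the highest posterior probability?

By Bayes' rule, posterior ∝ prior × likelihood:
  Supplier S4: 0.19 × 0.085 × 0.03 = 0.0004845
  Supplier S6: 0.55 × 0.044 × 0.25 = 0.00605
  Supplier S3: 0.26 × 0.405 × 0.072 = 0.0075816
Total = 0.0141161.
Largest term belongs to Supplier S3, so Supplier S3 is most probable.

Supplier S3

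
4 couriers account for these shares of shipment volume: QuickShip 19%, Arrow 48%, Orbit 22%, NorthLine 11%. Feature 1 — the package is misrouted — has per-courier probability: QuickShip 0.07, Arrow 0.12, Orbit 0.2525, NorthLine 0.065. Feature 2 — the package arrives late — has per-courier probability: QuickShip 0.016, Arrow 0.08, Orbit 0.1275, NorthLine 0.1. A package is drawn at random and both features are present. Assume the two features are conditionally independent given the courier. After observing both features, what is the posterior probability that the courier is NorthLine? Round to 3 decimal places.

Prior × likelihood for each hypothesis:
  QuickShip: 0.19 × 0.07 × 0.016 = 0.0002128
  Arrow: 0.48 × 0.12 × 0.08 = 0.004608
  Orbit: 0.22 × 0.2525 × 0.1275 = 0.007082625
  NorthLine: 0.11 × 0.065 × 0.1 = 0.000715
Normalizing constant = 0.012618425.
P(NorthLine | evidence) = 0.000715 / 0.012618425 ≈ 0.057.

0.057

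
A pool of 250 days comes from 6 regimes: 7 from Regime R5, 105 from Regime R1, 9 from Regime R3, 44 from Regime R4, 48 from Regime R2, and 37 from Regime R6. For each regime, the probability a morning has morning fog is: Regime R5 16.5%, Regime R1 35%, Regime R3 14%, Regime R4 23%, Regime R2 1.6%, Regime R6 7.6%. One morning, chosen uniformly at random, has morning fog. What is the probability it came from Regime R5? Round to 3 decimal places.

0.022

Compute prior × likelihood for every hypothesis:
  Regime R5: 0.028 × 0.165 = 0.00462
  Regime R1: 0.42 × 0.35 = 0.147
  Regime R3: 0.036 × 0.14 = 0.00504
  Regime R4: 0.176 × 0.23 = 0.04048
  Regime R2: 0.192 × 0.016 = 0.003072
  Regime R6: 0.148 × 0.076 = 0.011248
Sum = 0.21146.
P(Regime R5 | evidence) = 0.00462 / 0.21146 ≈ 0.022.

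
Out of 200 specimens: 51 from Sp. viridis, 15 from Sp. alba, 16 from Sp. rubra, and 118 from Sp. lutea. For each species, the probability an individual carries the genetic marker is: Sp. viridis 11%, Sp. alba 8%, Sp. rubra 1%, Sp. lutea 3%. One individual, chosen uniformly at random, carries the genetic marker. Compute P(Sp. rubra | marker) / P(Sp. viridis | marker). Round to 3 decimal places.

Unnormalized posteriors (prior × likelihood):
  Sp. viridis: 0.255 × 0.11 = 0.02805
  Sp. alba: 0.075 × 0.08 = 0.006
  Sp. rubra: 0.08 × 0.01 = 0.0008
  Sp. lutea: 0.59 × 0.03 = 0.0177
Sum = 0.05255.
The ratio is 0.0008 / 0.02805 (the normalizer cancels) = 0.029.

0.029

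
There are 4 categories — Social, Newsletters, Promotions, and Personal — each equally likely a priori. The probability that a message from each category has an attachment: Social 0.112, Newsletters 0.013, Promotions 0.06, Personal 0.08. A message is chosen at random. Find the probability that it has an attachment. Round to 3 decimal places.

Since the prior is uniform, the posterior is proportional to the likelihood:
  Social: 0.112
  Newsletters: 0.013
  Promotions: 0.06
  Personal: 0.08
P(attachment) = (1/4) × (0.112 + 0.013 + 0.06 + 0.08) = 0.265/4 ≈ 0.066.

0.066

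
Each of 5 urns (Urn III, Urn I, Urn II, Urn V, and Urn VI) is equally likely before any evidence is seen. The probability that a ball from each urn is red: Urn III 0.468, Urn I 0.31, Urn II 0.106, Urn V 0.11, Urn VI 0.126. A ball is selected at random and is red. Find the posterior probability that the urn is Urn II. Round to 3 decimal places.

Since the prior is uniform, the posterior is proportional to the likelihood:
  Urn III: 0.468
  Urn I: 0.31
  Urn II: 0.106
  Urn V: 0.11
  Urn VI: 0.126
Normalizing constant = 1.12.
P(Urn II | evidence) = 0.106 / 1.12 ≈ 0.095.

0.095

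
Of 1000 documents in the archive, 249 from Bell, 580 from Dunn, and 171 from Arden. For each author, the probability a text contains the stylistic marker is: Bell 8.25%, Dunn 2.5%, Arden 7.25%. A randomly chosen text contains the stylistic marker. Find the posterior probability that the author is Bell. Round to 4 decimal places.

Unnormalized posteriors (prior × likelihood):
  Bell: 0.249 × 0.0825 = 0.0205425
  Dunn: 0.58 × 0.025 = 0.0145
  Arden: 0.171 × 0.0725 = 0.0123975
Total = 0.04744.
P(Bell | evidence) = 0.0205425 / 0.04744 ≈ 0.4330.

0.4330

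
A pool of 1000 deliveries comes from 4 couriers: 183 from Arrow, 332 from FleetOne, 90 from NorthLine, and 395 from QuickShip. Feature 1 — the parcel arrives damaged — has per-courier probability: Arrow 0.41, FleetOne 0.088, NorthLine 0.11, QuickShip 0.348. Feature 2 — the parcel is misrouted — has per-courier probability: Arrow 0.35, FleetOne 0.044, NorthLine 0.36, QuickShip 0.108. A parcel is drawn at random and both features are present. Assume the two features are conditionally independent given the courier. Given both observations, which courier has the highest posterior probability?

Unnormalized posteriors (prior × likelihood):
  Arrow: 0.183 × 0.41 × 0.35 = 0.0262605
  FleetOne: 0.332 × 0.088 × 0.044 = 0.001285504
  NorthLine: 0.09 × 0.11 × 0.36 = 0.003564
  QuickShip: 0.395 × 0.348 × 0.108 = 0.01484568
Sum = 0.045955684.
Largest term belongs to Arrow, so Arrow is most probable.

Arrow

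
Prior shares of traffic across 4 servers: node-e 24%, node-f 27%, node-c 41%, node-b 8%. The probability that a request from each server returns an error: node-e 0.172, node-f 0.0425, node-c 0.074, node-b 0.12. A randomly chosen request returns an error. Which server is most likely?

Compute prior × likelihood for every hypothesis:
  node-e: 0.24 × 0.172 = 0.04128
  node-f: 0.27 × 0.0425 = 0.011475
  node-c: 0.41 × 0.074 = 0.03034
  node-b: 0.08 × 0.12 = 0.0096
Sum = 0.092695.
Largest term belongs to node-e, so node-e is most probable.

node-e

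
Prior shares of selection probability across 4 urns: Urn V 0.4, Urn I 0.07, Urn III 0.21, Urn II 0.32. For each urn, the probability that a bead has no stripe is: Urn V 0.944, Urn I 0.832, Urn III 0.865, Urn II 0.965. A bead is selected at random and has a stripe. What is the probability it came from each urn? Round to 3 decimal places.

Taking complements, P(striped | each) = Urn V 0.056, Urn I 0.168, Urn III 0.135, Urn II 0.035.
By Bayes' rule, posterior ∝ prior × likelihood:
  Urn V: 0.4 × 0.056 = 0.0224
  Urn I: 0.07 × 0.168 = 0.01176
  Urn III: 0.21 × 0.135 = 0.02835
  Urn II: 0.32 × 0.035 = 0.0112
Total = 0.07371.
P(Urn V | striped) = 0.0224/0.07371 ≈ 0.304
P(Urn I | striped) = 0.01176/0.07371 ≈ 0.160
P(Urn III | striped) = 0.02835/0.07371 ≈ 0.385
P(Urn II | striped) = 0.0112/0.07371 ≈ 0.152

Urn V 0.304, Urn I 0.160, Urn III 0.385, Urn II 0.152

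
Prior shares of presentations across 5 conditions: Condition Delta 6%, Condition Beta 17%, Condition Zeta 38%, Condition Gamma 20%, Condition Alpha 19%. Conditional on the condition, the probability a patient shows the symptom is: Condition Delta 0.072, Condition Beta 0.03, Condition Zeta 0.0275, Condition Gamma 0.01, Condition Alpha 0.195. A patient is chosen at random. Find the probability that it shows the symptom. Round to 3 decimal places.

Prior × likelihood for each hypothesis:
  Condition Delta: 0.06 × 0.072 = 0.00432
  Condition Beta: 0.17 × 0.03 = 0.0051
  Condition Zeta: 0.38 × 0.0275 = 0.01045
  Condition Gamma: 0.2 × 0.01 = 0.002
  Condition Alpha: 0.19 × 0.195 = 0.03705
P(symptomatic) = 0.00432 + 0.0051 + 0.01045 + 0.002 + 0.03705 = 0.05892 → 0.059.

0.059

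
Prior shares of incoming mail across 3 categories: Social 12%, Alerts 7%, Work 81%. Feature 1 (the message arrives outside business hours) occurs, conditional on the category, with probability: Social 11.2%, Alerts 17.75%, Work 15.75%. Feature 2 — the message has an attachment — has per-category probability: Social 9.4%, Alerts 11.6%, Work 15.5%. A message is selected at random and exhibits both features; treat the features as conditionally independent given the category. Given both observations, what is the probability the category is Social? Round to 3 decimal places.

Prior × likelihood for each hypothesis:
  Social: 0.12 × 0.112 × 0.094 = 0.00126336
  Alerts: 0.07 × 0.1775 × 0.116 = 0.0014413
  Work: 0.81 × 0.1575 × 0.155 = 0.019774125
Normalizing constant = 0.022478785.
P(Social | evidence) = 0.00126336 / 0.022478785 ≈ 0.056.

0.056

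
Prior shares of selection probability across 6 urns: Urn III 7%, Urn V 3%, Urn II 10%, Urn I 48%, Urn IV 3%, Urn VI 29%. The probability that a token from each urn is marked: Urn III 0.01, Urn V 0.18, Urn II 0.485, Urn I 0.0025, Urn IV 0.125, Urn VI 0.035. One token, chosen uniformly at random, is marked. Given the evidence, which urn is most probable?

Compute prior × likelihood for every hypothesis:
  Urn III: 0.07 × 0.01 = 0.0007
  Urn V: 0.03 × 0.18 = 0.0054
  Urn II: 0.1 × 0.485 = 0.0485
  Urn I: 0.48 × 0.0025 = 0.0012
  Urn IV: 0.03 × 0.125 = 0.00375
  Urn VI: 0.29 × 0.035 = 0.01015
Sum = 0.0697.
Largest term belongs to Urn II, so Urn II is most probable.

Urn II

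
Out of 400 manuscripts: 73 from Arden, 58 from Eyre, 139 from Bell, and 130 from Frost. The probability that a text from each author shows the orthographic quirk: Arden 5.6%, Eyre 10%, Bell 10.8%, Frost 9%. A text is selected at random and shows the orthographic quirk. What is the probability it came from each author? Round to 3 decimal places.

Arden 0.112, Eyre 0.158, Bell 0.410, Frost 0.320

By Bayes' rule, posterior ∝ prior × likelihood:
  Arden: 0.1825 × 0.056 = 0.01022
  Eyre: 0.145 × 0.1 = 0.0145
  Bell: 0.3475 × 0.108 = 0.03753
  Frost: 0.325 × 0.09 = 0.02925
Total = 0.0915.
P(Arden | quirk) = 0.01022/0.0915 ≈ 0.112
P(Eyre | quirk) = 0.0145/0.0915 ≈ 0.158
P(Bell | quirk) = 0.03753/0.0915 ≈ 0.410
P(Frost | quirk) = 0.02925/0.0915 ≈ 0.320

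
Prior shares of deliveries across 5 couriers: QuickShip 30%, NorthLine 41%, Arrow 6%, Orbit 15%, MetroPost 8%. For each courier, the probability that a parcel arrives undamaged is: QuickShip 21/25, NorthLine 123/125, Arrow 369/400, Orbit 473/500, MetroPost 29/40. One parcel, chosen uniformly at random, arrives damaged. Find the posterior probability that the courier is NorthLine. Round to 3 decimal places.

Taking complements, P(damaged | each) = QuickShip 0.16, NorthLine 0.016, Arrow 0.0775, Orbit 0.054, MetroPost 0.275.
By Bayes' rule, posterior ∝ prior × likelihood:
  QuickShip: 0.3 × 0.16 = 0.048
  NorthLine: 0.41 × 0.016 = 0.00656
  Arrow: 0.06 × 0.0775 = 0.00465
  Orbit: 0.15 × 0.054 = 0.0081
  MetroPost: 0.08 × 0.275 = 0.022
Normalizing constant = 0.08931.
P(NorthLine | evidence) = 0.00656 / 0.08931 ≈ 0.073.

0.073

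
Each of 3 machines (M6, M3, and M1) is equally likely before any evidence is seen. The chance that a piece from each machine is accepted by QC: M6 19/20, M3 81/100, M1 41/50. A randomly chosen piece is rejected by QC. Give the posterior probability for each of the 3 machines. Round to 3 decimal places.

M6 0.119, M3 0.452, M1 0.429

Taking complements, P(rejected | each) = M6 0.05, M3 0.19, M1 0.18.
With a uniform prior (1/3 each), posterior ∝ likelihood:
  M6: 0.05
  M3: 0.19
  M1: 0.18
Sum = 0.42.
P(M6 | rejected) = 0.05/0.42 ≈ 0.119
P(M3 | rejected) = 0.19/0.42 ≈ 0.452
P(M1 | rejected) = 0.18/0.42 ≈ 0.429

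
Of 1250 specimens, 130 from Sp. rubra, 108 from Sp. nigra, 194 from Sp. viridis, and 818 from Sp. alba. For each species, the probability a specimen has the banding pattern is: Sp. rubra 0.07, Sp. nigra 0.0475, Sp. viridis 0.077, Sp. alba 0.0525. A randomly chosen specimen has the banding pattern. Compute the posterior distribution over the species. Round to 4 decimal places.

Compute prior × likelihood for every hypothesis:
  Sp. rubra: 0.104 × 0.07 = 0.00728
  Sp. nigra: 0.0864 × 0.0475 = 0.004104
  Sp. viridis: 0.1552 × 0.077 = 0.0119504
  Sp. alba: 0.6544 × 0.0525 = 0.034356
Total = 0.0576904.
P(Sp. rubra | banded) = 0.00728/0.0576904 ≈ 0.1262
P(Sp. nigra | banded) = 0.004104/0.0576904 ≈ 0.0711
P(Sp. viridis | banded) = 0.0119504/0.0576904 ≈ 0.2071
P(Sp. alba | banded) = 0.034356/0.0576904 ≈ 0.5955

Sp. rubra 0.1262, Sp. nigra 0.0711, Sp. viridis 0.2071, Sp. alba 0.5955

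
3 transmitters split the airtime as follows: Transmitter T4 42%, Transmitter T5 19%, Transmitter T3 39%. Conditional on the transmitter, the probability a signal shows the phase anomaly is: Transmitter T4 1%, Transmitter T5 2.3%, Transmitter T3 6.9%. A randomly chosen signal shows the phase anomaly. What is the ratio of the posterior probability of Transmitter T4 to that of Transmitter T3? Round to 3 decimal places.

0.156

Compute prior × likelihood for every hypothesis:
  Transmitter T4: 0.42 × 0.01 = 0.0042
  Transmitter T5: 0.19 × 0.023 = 0.00437
  Transmitter T3: 0.39 × 0.069 = 0.02691
Sum = 0.03548.
The ratio is 0.0042 / 0.02691 (the normalizer cancels) = 0.156.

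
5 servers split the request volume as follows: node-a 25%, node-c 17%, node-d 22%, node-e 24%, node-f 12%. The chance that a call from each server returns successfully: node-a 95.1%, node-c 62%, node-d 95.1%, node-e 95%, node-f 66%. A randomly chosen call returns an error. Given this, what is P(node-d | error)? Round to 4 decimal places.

0.0768

Taking complements, P(error | each) = node-a 0.049, node-c 0.38, node-d 0.049, node-e 0.05, node-f 0.34.
Prior × likelihood for each hypothesis:
  node-a: 0.25 × 0.049 = 0.01225
  node-c: 0.17 × 0.38 = 0.0646
  node-d: 0.22 × 0.049 = 0.01078
  node-e: 0.24 × 0.05 = 0.012
  node-f: 0.12 × 0.34 = 0.0408
Normalizing constant = 0.14043.
P(node-d | evidence) = 0.01078 / 0.14043 ≈ 0.0768.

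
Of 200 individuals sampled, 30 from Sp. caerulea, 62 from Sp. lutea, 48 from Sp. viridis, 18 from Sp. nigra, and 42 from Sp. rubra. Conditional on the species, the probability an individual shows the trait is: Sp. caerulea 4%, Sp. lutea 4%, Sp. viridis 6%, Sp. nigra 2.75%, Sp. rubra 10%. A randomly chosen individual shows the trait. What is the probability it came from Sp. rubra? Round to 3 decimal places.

0.373

By Bayes' rule, posterior ∝ prior × likelihood:
  Sp. caerulea: 0.15 × 0.04 = 0.006
  Sp. lutea: 0.31 × 0.04 = 0.0124
  Sp. viridis: 0.24 × 0.06 = 0.0144
  Sp. nigra: 0.09 × 0.0275 = 0.002475
  Sp. rubra: 0.21 × 0.1 = 0.021
Normalizing constant = 0.056275.
P(Sp. rubra | evidence) = 0.021 / 0.056275 ≈ 0.373.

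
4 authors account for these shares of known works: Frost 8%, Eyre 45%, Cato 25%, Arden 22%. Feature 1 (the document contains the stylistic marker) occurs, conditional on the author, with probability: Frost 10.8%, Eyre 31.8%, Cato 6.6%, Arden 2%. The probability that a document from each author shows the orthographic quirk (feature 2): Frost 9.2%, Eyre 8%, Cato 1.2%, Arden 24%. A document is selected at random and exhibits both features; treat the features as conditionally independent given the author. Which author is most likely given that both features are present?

Eyre

Unnormalized posteriors (prior × likelihood):
  Frost: 0.08 × 0.108 × 0.092 = 0.00079488
  Eyre: 0.45 × 0.318 × 0.08 = 0.011448
  Cato: 0.25 × 0.066 × 0.012 = 0.000198
  Arden: 0.22 × 0.02 × 0.24 = 0.001056
Sum = 0.01349688.
Largest term belongs to Eyre, so Eyre is most probable.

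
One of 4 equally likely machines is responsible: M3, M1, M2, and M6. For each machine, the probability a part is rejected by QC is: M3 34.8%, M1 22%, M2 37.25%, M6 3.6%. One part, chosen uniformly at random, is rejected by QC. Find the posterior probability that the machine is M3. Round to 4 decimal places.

With a uniform prior (1/4 each), posterior ∝ likelihood:
  M3: 0.348
  M1: 0.22
  M2: 0.3725
  M6: 0.036
Total = 0.9765.
P(M3 | evidence) = 0.348 / 0.9765 ≈ 0.3564.

0.3564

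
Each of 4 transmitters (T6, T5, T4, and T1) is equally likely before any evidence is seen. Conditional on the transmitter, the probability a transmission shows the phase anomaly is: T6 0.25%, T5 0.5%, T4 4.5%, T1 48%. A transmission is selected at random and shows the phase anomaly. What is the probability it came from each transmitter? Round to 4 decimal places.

T6 0.0047, T5 0.0094, T4 0.0845, T1 0.9014

Since the prior is uniform, the posterior is proportional to the likelihood:
  T6: 0.0025
  T5: 0.005
  T4: 0.045
  T1: 0.48
Normalizing constant = 0.5325.
P(T6 | anomaly) = 0.0025/0.5325 ≈ 0.0047
P(T5 | anomaly) = 0.005/0.5325 ≈ 0.0094
P(T4 | anomaly) = 0.045/0.5325 ≈ 0.0845
P(T1 | anomaly) = 0.48/0.5325 ≈ 0.9014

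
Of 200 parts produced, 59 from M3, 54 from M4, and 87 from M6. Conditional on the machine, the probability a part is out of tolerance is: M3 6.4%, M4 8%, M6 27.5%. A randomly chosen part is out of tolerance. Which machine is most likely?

Unnormalized posteriors (prior × likelihood):
  M3: 0.295 × 0.064 = 0.01888
  M4: 0.27 × 0.08 = 0.0216
  M6: 0.435 × 0.275 = 0.119625
Sum = 0.160105.
Largest term belongs to M6, so M6 is most probable.

M6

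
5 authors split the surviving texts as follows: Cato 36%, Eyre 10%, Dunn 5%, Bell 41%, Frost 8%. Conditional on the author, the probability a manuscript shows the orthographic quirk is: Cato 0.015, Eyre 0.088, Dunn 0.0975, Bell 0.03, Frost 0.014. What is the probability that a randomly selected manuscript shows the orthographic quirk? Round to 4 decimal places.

0.0325

Prior × likelihood for each hypothesis:
  Cato: 0.36 × 0.015 = 0.0054
  Eyre: 0.1 × 0.088 = 0.0088
  Dunn: 0.05 × 0.0975 = 0.004875
  Bell: 0.41 × 0.03 = 0.0123
  Frost: 0.08 × 0.014 = 0.00112
P(quirk) = 0.0054 + 0.0088 + 0.004875 + 0.0123 + 0.00112 = 0.032495 → 0.0325.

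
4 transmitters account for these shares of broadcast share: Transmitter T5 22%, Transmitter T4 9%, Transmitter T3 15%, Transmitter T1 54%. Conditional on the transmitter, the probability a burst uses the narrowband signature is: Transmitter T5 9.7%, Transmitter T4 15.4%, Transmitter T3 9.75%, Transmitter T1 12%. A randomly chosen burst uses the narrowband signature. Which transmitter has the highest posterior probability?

Compute prior × likelihood for every hypothesis:
  Transmitter T5: 0.22 × 0.097 = 0.02134
  Transmitter T4: 0.09 × 0.154 = 0.01386
  Transmitter T3: 0.15 × 0.0975 = 0.014625
  Transmitter T1: 0.54 × 0.12 = 0.0648
Sum = 0.114625.
Largest term belongs to Transmitter T1, so Transmitter T1 is most probable.

Transmitter T1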